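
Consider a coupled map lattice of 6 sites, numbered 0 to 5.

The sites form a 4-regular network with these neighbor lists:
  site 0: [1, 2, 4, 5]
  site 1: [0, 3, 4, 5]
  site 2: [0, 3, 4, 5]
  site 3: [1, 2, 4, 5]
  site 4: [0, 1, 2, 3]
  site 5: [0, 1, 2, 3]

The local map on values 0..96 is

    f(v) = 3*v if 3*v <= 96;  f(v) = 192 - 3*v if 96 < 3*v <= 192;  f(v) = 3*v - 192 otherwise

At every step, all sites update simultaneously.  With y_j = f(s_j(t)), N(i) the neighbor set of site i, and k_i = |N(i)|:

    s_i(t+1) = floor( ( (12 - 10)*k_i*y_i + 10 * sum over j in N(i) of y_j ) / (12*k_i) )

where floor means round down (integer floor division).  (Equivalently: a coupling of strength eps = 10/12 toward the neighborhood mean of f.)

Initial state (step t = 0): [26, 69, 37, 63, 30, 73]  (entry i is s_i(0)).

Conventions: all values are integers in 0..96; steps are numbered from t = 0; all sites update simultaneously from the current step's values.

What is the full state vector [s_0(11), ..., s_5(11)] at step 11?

Answer: [65, 66, 66, 65, 66, 67]

Derivation:
t=0: [26, 69, 37, 63, 30, 73]
t=1: [57, 43, 54, 44, 51, 41]
t=2: [45, 49, 44, 51, 42, 47]
t=3: [55, 51, 54, 52, 52, 50]
t=4: [35, 35, 34, 36, 33, 34]
t=5: [89, 88, 88, 89, 88, 87]
t=6: [71, 72, 72, 71, 73, 72]
t=7: [24, 23, 23, 24, 23, 22]
t=8: [68, 69, 69, 68, 70, 69]
t=9: [15, 14, 14, 15, 14, 13]
t=10: [41, 42, 42, 41, 43, 42]
t=11: [65, 66, 66, 65, 66, 67]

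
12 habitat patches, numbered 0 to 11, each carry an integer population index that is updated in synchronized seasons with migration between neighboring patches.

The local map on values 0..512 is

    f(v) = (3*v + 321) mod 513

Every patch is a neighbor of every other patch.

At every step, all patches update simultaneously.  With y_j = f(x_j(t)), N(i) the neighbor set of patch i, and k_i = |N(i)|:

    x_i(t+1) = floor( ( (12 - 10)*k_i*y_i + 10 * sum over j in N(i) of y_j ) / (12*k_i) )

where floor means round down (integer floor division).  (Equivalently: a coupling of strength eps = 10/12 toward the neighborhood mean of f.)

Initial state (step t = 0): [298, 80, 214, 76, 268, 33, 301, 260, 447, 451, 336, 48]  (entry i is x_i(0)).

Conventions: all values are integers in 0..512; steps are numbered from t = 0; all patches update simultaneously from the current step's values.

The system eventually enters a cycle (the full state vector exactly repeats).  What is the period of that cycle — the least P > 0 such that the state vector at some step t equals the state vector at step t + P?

Answer: 18
Key observation: The state at step 7, [258, 258, 258, 258, 258, 258, 258, 258, 258, 258, 258, 258], reappears at step 25 — and no state repeats earlier — so the cycle the system enters has period 18.

Derivation:
t=0: [298, 80, 214, 76, 268, 33, 301, 260, 447, 451, 336, 48]
t=1: [209, 196, 233, 195, 201, 230, 210, 199, 203, 204, 220, 234]
t=2: [440, 437, 447, 437, 438, 446, 441, 438, 439, 439, 443, 447]
t=3: [104, 103, 106, 103, 104, 106, 105, 104, 104, 104, 105, 106]
t=4: [121, 121, 121, 121, 121, 121, 121, 121, 121, 121, 121, 121]
t=5: [171, 171, 171, 171, 171, 171, 171, 171, 171, 171, 171, 171]
t=6: [321, 321, 321, 321, 321, 321, 321, 321, 321, 321, 321, 321]
t=7: [258, 258, 258, 258, 258, 258, 258, 258, 258, 258, 258, 258]
t=8: [69, 69, 69, 69, 69, 69, 69, 69, 69, 69, 69, 69]
t=9: [15, 15, 15, 15, 15, 15, 15, 15, 15, 15, 15, 15]
t=10: [366, 366, 366, 366, 366, 366, 366, 366, 366, 366, 366, 366]
t=11: [393, 393, 393, 393, 393, 393, 393, 393, 393, 393, 393, 393]
t=12: [474, 474, 474, 474, 474, 474, 474, 474, 474, 474, 474, 474]
t=13: [204, 204, 204, 204, 204, 204, 204, 204, 204, 204, 204, 204]
t=14: [420, 420, 420, 420, 420, 420, 420, 420, 420, 420, 420, 420]
t=15: [42, 42, 42, 42, 42, 42, 42, 42, 42, 42, 42, 42]
t=16: [447, 447, 447, 447, 447, 447, 447, 447, 447, 447, 447, 447]
t=17: [123, 123, 123, 123, 123, 123, 123, 123, 123, 123, 123, 123]
t=18: [177, 177, 177, 177, 177, 177, 177, 177, 177, 177, 177, 177]
t=19: [339, 339, 339, 339, 339, 339, 339, 339, 339, 339, 339, 339]
t=20: [312, 312, 312, 312, 312, 312, 312, 312, 312, 312, 312, 312]
t=21: [231, 231, 231, 231, 231, 231, 231, 231, 231, 231, 231, 231]
t=22: [501, 501, 501, 501, 501, 501, 501, 501, 501, 501, 501, 501]
t=23: [285, 285, 285, 285, 285, 285, 285, 285, 285, 285, 285, 285]
t=24: [150, 150, 150, 150, 150, 150, 150, 150, 150, 150, 150, 150]
t=25: [258, 258, 258, 258, 258, 258, 258, 258, 258, 258, 258, 258]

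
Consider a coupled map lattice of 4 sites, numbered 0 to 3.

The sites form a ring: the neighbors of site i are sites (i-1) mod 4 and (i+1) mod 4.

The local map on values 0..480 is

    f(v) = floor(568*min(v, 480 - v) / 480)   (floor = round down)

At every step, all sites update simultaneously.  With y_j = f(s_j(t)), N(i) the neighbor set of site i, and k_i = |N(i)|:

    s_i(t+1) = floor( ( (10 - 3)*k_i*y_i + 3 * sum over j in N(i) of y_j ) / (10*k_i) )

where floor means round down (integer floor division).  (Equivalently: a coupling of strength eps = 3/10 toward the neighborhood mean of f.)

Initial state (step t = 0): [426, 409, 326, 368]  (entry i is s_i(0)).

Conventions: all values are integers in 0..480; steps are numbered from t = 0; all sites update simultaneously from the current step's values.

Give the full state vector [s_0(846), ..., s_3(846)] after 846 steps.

Simulating step by step:
t=0: [426, 409, 326, 368]
t=1: [76, 95, 159, 129]
t=2: [101, 119, 171, 147]
t=3: [130, 146, 188, 169]
t=4: [162, 176, 211, 195]
t=5: [199, 211, 240, 227]
t=6: [242, 252, 276, 265]
t=7: [275, 266, 247, 256]
t=8: [247, 254, 270, 263]
t=9: [270, 265, 252, 257]
t=10: [251, 255, 265, 261]
t=11: [267, 264, 256, 259]
t=12: [253, 256, 262, 260]
t=13: [266, 264, 258, 260]
t=14: [254, 255, 260, 259]
t=15: [265, 265, 261, 261]
t=16: [254, 254, 258, 258]
t=17: [266, 266, 262, 262]
t=18: [253, 253, 256, 256]
t=19: [267, 267, 265, 265]
t=20: [252, 252, 253, 253]
t=21: [268, 268, 268, 268]
t=22: [250, 250, 250, 250]
t=23: [272, 272, 272, 272]
t=24: [246, 246, 246, 246]
t=25: [276, 276, 276, 276]
t=26: [241, 241, 241, 241]
t=27: [282, 282, 282, 282]
t=28: [234, 234, 234, 234]
t=29: [276, 276, 276, 276]

Answer: [241, 241, 241, 241]
Key observation: The state at step 25, [276, 276, 276, 276], reappears at step 29: the system is in a cycle of period 4 from step 25 on.  Therefore the state at step 846 equals the state at step 25 + ((846 - 25) mod 4) = 26, which is [241, 241, 241, 241].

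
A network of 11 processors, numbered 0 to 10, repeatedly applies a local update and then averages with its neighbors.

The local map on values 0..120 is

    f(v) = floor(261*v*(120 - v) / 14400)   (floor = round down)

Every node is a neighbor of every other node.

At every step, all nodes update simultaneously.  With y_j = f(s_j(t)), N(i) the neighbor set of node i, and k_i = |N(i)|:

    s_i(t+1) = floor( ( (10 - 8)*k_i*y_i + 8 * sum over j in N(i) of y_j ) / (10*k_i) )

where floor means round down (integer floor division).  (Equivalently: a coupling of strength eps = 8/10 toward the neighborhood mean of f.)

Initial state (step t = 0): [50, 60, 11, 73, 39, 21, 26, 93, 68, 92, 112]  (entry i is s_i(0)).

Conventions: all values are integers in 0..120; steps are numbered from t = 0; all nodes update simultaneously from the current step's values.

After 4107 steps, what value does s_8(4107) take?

Simulating step by step:
t=0: [50, 60, 11, 73, 39, 21, 26, 93, 68, 92, 112]
t=1: [49, 49, 44, 49, 48, 46, 46, 47, 49, 47, 43]
t=2: [61, 61, 61, 61, 61, 61, 61, 61, 61, 61, 61]
t=3: [65, 65, 65, 65, 65, 65, 65, 65, 65, 65, 65]
t=4: [64, 64, 64, 64, 64, 64, 64, 64, 64, 64, 64]
t=5: [64, 64, 64, 64, 64, 64, 64, 64, 64, 64, 64]

Answer: s_8(4107) = 64
Key observation: The state at step 4, [64, 64, 64, 64, 64, 64, 64, 64, 64, 64, 64], reappears at step 5: the system is in a cycle of period 1 from step 4 on.  Therefore the state at step 4107 equals the state at step 4 + ((4107 - 4) mod 1) = 4, which is [64, 64, 64, 64, 64, 64, 64, 64, 64, 64, 64].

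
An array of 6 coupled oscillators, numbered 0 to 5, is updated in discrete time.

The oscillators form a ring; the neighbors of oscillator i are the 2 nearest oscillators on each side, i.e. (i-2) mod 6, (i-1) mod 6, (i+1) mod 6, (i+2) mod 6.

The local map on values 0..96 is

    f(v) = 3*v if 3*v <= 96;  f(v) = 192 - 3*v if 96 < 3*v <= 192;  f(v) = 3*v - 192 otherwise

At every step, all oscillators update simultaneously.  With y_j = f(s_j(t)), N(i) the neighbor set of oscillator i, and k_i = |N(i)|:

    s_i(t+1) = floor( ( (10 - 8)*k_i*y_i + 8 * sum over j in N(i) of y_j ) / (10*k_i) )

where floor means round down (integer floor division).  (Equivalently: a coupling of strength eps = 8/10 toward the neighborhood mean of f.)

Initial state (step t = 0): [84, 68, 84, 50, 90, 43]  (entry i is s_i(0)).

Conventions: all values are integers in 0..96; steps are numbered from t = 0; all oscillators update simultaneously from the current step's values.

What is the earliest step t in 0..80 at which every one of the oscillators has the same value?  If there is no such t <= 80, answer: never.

Answer: 8
Key observation: Synchronization is absorbing here: once all oscillators are equal they stay equal, and step 8 is the first all-equal step.

Derivation:
t=0: [84, 68, 84, 50, 90, 43]  (not all equal)
t=1: [54, 47, 50, 51, 60, 51]  (not all equal)
t=2: [34, 40, 34, 36, 32, 34]  (not all equal)
t=3: [87, 85, 86, 86, 90, 86]  (not all equal)
t=4: [68, 66, 68, 67, 69, 68]  (not all equal)
t=5: [11, 10, 10, 10, 12, 10]  (not all equal)
t=6: [31, 30, 31, 31, 31, 31]  (not all equal)
t=7: [92, 92, 92, 92, 93, 92]  (not all equal)
t=8: [84, 84, 84, 84, 84, 84]  (all equal)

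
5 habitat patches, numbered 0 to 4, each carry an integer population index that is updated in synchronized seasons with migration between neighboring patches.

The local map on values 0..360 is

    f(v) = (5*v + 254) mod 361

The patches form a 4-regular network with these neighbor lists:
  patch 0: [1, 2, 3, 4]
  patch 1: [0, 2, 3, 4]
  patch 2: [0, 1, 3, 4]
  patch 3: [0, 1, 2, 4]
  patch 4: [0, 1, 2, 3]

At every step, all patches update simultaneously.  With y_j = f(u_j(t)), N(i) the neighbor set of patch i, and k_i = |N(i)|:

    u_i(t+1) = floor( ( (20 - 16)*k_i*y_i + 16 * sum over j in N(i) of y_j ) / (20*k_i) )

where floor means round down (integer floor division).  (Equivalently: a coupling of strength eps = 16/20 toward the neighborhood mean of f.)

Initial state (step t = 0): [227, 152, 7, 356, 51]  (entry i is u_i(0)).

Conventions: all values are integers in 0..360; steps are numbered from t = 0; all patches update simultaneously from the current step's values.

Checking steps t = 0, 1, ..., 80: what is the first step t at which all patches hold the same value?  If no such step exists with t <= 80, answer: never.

Simulating step by step:
t=0: [227, 152, 7, 356, 51]  (not all equal)
t=1: [252, 252, 252, 252, 252]  (all equal)

Answer: 1
Key observation: Synchronization is absorbing here: once all patches are equal they stay equal, and step 1 is the first all-equal step.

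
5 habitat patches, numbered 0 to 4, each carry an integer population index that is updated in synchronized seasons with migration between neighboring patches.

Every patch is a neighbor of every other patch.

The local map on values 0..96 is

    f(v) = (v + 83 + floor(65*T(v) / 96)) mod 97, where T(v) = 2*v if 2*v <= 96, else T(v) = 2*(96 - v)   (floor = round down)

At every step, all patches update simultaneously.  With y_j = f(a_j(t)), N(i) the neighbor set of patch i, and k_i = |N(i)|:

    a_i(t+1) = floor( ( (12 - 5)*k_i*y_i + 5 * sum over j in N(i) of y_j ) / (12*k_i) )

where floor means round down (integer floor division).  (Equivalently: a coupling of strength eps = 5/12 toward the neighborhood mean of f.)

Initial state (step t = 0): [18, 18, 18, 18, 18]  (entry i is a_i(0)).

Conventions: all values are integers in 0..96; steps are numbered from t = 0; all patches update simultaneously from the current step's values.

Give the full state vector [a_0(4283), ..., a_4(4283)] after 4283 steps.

Answer: [85, 85, 85, 85, 85]
Key observation: The state at step 6, [85, 85, 85, 85, 85], reappears at step 7: the system is in a cycle of period 1 from step 6 on.  Therefore the state at step 4283 equals the state at step 6 + ((4283 - 6) mod 1) = 6, which is [85, 85, 85, 85, 85].

Derivation:
t=0: [18, 18, 18, 18, 18]
t=1: [28, 28, 28, 28, 28]
t=2: [51, 51, 51, 51, 51]
t=3: [0, 0, 0, 0, 0]
t=4: [83, 83, 83, 83, 83]
t=5: [86, 86, 86, 86, 86]
t=6: [85, 85, 85, 85, 85]
t=7: [85, 85, 85, 85, 85]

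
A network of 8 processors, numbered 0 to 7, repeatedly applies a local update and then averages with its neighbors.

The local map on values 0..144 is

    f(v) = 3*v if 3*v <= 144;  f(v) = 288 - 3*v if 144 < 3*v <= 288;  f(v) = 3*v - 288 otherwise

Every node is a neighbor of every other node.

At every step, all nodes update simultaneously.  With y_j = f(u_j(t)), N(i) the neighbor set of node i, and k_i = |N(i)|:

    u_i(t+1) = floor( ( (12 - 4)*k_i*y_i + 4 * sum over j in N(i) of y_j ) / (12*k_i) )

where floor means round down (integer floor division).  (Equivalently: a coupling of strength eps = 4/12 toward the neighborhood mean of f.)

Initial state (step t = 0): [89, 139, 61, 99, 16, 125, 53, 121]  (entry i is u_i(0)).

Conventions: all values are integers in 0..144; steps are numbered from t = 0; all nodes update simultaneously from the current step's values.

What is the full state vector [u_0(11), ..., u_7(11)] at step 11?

Simulating step by step:
t=0: [89, 139, 61, 99, 16, 125, 53, 121]
t=1: [41, 108, 93, 34, 58, 82, 108, 75]
t=2: [101, 47, 30, 88, 95, 51, 47, 64]
t=3: [40, 118, 86, 45, 32, 114, 118, 90]
t=4: [102, 68, 46, 111, 87, 61, 68, 39]
t=5: [40, 81, 114, 57, 46, 94, 81, 101]
t=6: [100, 53, 59, 98, 111, 29, 53, 35]
t=7: [37, 109, 98, 33, 57, 83, 109, 94]
t=8: [90, 45, 25, 83, 94, 45, 45, 25]
t=9: [40, 113, 75, 53, 33, 113, 113, 75]
t=10: [104, 61, 68, 109, 91, 61, 61, 68]
t=11: [41, 91, 78, 50, 36, 91, 91, 78]

Answer: [41, 91, 78, 50, 36, 91, 91, 78]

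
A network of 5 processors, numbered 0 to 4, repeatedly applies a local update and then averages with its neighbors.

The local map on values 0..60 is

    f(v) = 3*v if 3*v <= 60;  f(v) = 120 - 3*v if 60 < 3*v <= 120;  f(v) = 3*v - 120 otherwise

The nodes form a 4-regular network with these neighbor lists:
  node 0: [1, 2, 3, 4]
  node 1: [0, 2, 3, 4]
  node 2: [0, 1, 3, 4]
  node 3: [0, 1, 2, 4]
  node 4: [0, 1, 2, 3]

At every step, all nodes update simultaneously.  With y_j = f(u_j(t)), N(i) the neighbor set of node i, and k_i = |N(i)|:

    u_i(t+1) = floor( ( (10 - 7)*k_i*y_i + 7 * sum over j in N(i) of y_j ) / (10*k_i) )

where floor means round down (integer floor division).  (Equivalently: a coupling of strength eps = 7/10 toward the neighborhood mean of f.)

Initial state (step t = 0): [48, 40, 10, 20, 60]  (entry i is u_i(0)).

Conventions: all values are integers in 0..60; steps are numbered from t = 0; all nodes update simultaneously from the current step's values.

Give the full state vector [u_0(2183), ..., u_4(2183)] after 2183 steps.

Simulating step by step:
t=0: [48, 40, 10, 20, 60]
t=1: [33, 30, 34, 37, 37]
t=2: [17, 18, 17, 16, 16]
t=3: [50, 50, 50, 50, 50]
t=4: [30, 30, 30, 30, 30]
t=5: [30, 30, 30, 30, 30]

Answer: [30, 30, 30, 30, 30]
Key observation: The state at step 4, [30, 30, 30, 30, 30], reappears at step 5: the system is in a cycle of period 1 from step 4 on.  Therefore the state at step 2183 equals the state at step 4 + ((2183 - 4) mod 1) = 4, which is [30, 30, 30, 30, 30].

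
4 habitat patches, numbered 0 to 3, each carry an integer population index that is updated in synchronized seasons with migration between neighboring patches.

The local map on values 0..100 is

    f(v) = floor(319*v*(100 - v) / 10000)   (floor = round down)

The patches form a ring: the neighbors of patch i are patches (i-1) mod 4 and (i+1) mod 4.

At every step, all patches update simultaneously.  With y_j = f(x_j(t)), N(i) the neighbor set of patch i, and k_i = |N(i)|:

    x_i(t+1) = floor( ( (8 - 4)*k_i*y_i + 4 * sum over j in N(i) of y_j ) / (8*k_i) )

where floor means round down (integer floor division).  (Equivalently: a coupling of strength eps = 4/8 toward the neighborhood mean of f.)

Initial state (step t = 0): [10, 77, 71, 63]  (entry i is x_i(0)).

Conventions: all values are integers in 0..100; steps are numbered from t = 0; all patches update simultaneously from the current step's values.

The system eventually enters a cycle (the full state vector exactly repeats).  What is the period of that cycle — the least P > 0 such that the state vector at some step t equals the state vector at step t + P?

Answer: 2
Key observation: The state at step 8, [79, 79, 79, 79], reappears at step 10 — and no state repeats earlier — so the cycle the system enters has period 2.

Derivation:
t=0: [10, 77, 71, 63]
t=1: [46, 51, 65, 60]
t=2: [78, 77, 74, 75]
t=3: [55, 56, 59, 58]
t=4: [77, 77, 77, 77]
t=5: [56, 56, 56, 56]
t=6: [78, 78, 78, 78]
t=7: [54, 54, 54, 54]
t=8: [79, 79, 79, 79]
t=9: [52, 52, 52, 52]
t=10: [79, 79, 79, 79]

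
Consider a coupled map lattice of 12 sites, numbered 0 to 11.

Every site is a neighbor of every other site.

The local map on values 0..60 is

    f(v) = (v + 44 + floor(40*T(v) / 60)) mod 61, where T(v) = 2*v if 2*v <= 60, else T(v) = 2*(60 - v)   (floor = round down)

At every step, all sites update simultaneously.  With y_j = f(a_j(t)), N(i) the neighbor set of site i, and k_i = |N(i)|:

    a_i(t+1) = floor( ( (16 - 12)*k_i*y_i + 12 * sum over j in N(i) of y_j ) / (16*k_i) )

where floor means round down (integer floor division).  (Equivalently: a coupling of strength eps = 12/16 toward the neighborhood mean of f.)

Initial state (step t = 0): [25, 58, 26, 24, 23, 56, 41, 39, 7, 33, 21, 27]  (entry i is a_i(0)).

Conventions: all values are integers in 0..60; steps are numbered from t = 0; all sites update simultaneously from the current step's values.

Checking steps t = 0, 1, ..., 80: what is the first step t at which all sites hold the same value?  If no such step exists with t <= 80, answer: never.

Simulating step by step:
t=0: [25, 58, 26, 24, 23, 56, 41, 39, 7, 33, 21, 27]  (not all equal)
t=1: [43, 44, 44, 43, 43, 44, 45, 45, 47, 45, 42, 44]  (not all equal)
t=2: [48, 48, 48, 48, 48, 48, 48, 48, 47, 48, 48, 48]  (not all equal)
t=3: [47, 47, 47, 47, 47, 47, 47, 47, 47, 47, 47, 47]  (all equal)

Answer: 3
Key observation: Synchronization is absorbing here: once all sites are equal they stay equal, and step 3 is the first all-equal step.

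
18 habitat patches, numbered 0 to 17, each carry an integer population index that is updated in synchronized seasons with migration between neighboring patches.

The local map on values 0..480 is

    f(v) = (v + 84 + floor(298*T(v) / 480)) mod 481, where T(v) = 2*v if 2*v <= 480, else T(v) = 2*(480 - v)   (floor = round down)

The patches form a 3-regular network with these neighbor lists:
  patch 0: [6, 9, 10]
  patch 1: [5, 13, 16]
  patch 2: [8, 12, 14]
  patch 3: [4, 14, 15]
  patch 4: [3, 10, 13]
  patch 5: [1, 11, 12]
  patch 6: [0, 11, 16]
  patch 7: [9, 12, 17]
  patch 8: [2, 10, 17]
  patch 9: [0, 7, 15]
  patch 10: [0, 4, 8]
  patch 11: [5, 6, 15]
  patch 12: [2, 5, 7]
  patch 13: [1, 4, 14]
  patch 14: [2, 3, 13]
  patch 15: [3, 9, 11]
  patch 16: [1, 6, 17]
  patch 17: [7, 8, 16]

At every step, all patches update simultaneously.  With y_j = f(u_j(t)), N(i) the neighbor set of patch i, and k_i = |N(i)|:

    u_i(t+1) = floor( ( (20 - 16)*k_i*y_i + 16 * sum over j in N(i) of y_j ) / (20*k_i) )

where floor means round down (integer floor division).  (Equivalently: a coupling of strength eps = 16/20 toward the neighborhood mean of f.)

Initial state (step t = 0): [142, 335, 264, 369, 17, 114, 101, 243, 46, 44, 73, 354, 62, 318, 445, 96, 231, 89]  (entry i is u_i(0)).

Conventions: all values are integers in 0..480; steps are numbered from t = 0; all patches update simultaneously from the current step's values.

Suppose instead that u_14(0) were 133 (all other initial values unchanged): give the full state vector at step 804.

Simulating step by step:
t=0: [142, 335, 264, 369, 17, 114, 101, 243, 46, 44, 73, 354, 62, 318, 133, 96, 231, 89]
t=1: [277, 178, 237, 235, 151, 188, 231, 211, 214, 260, 239, 275, 208, 190, 174, 167, 213, 175]
t=2: [131, 35, 193, 386, 163, 58, 115, 196, 215, 204, 197, 186, 75, 245, 172, 197, 175, 158]
t=3: [194, 253, 221, 277, 166, 158, 300, 208, 154, 135, 251, 163, 128, 315, 168, 57, 346, 248]
t=4: [180, 207, 355, 326, 195, 342, 185, 252, 185, 161, 273, 296, 235, 305, 185, 300, 130, 191]
t=5: [159, 177, 66, 72, 108, 109, 138, 188, 77, 160, 43, 94, 123, 58, 98, 209, 105, 147]
t=6: [358, 325, 291, 235, 235, 367, 359, 328, 270, 231, 308, 270, 227, 338, 244, 275, 406, 242]
t=7: [117, 111, 128, 132, 124, 119, 114, 122, 131, 120, 124, 121, 117, 127, 127, 128, 119, 121]
t=8: [350, 351, 364, 368, 367, 345, 348, 352, 365, 356, 361, 353, 356, 356, 371, 363, 343, 360]
t=9: [112, 114, 110, 110, 110, 113, 114, 112, 111, 112, 111, 113, 112, 111, 110, 111, 113, 112]
t=10: [335, 336, 331, 330, 331, 337, 336, 335, 332, 334, 332, 336, 334, 332, 330, 333, 337, 334]
t=11: [117, 117, 118, 118, 118, 117, 117, 118, 118, 118, 118, 117, 118, 118, 118, 118, 117, 117]
t=12: [347, 346, 348, 348, 348, 346, 346, 347, 347, 347, 347, 346, 347, 347, 348, 347, 346, 347]
t=13: [115, 115, 114, 114, 114, 115, 115, 115, 114, 115, 114, 115, 114, 114, 114, 114, 115, 115]
t=14: [340, 340, 339, 339, 339, 340, 341, 340, 339, 340, 339, 340, 340, 339, 339, 340, 341, 340]
t=15: [116, 116, 116, 116, 117, 116, 116, 116, 116, 116, 116, 116, 116, 116, 117, 116, 116, 116]
t=16: [344, 344, 344, 345, 344, 344, 344, 344, 344, 344, 344, 344, 344, 345, 344, 344, 344, 344]
t=17: [115, 115, 115, 115, 115, 115, 115, 115, 115, 115, 115, 115, 115, 115, 115, 115, 115, 115]
t=18: [341, 341, 341, 341, 341, 341, 341, 341, 341, 341, 341, 341, 341, 341, 341, 341, 341, 341]
t=19: [116, 116, 116, 116, 116, 116, 116, 116, 116, 116, 116, 116, 116, 116, 116, 116, 116, 116]
t=20: [344, 344, 344, 344, 344, 344, 344, 344, 344, 344, 344, 344, 344, 344, 344, 344, 344, 344]
t=21: [115, 115, 115, 115, 115, 115, 115, 115, 115, 115, 115, 115, 115, 115, 115, 115, 115, 115]

Answer: [344, 344, 344, 344, 344, 344, 344, 344, 344, 344, 344, 344, 344, 344, 344, 344, 344, 344]
Key observation: The state at step 17, [115, 115, 115, 115, 115, 115, 115, 115, 115, 115, 115, 115, 115, 115, 115, 115, 115, 115], reappears at step 21: the system is in a cycle of period 4 from step 17 on.  Therefore the state at step 804 equals the state at step 17 + ((804 - 17) mod 4) = 20, which is [344, 344, 344, 344, 344, 344, 344, 344, 344, 344, 344, 344, 344, 344, 344, 344, 344, 344].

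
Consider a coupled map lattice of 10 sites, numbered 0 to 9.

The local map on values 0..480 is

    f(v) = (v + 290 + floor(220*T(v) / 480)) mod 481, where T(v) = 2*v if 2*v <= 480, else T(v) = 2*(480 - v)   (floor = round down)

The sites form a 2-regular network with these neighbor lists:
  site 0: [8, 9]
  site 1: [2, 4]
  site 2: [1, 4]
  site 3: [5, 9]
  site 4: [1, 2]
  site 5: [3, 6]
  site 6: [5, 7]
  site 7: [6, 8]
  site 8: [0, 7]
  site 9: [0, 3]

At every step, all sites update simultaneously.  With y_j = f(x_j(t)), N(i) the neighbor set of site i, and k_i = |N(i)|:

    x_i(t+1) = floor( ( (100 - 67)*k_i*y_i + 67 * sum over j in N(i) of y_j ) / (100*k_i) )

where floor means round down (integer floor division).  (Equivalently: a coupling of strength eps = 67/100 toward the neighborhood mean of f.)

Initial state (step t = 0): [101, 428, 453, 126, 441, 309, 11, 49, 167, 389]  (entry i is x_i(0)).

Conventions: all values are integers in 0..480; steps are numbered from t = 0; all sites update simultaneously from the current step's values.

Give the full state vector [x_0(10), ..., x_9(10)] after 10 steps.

Simulating step by step:
t=0: [101, 428, 453, 126, 441, 309, 11, 49, 167, 389]
t=1: [138, 285, 284, 202, 285, 211, 322, 273, 171, 110]
t=2: [76, 272, 272, 142, 272, 228, 252, 227, 160, 96]
t=3: [340, 271, 271, 267, 271, 198, 253, 209, 265, 329]
t=4: [274, 271, 271, 244, 271, 243, 222, 250, 252, 274]
t=5: [270, 271, 271, 269, 271, 257, 257, 257, 270, 270]
t=6: [271, 271, 271, 270, 271, 270, 270, 270, 270, 271]
t=7: [271, 271, 271, 271, 271, 271, 271, 271, 271, 271]
t=8: [271, 271, 271, 271, 271, 271, 271, 271, 271, 271]
t=9: [271, 271, 271, 271, 271, 271, 271, 271, 271, 271]
t=10: [271, 271, 271, 271, 271, 271, 271, 271, 271, 271]

Answer: [271, 271, 271, 271, 271, 271, 271, 271, 271, 271]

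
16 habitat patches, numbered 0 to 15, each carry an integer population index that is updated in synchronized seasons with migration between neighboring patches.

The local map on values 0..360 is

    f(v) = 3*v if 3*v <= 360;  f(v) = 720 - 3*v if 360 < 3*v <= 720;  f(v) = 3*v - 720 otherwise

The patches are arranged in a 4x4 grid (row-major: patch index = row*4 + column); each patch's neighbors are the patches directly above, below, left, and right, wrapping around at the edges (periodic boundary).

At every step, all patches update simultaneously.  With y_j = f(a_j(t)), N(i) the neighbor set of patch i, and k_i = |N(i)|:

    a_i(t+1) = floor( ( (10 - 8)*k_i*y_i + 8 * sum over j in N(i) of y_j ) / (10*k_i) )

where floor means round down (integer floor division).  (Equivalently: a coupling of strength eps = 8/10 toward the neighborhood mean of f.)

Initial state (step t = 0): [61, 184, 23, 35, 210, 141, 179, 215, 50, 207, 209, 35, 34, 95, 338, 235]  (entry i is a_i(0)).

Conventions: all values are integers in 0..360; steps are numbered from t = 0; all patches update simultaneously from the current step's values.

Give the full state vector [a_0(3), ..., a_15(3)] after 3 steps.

Answer: [118, 70, 79, 94, 87, 91, 66, 145, 116, 68, 75, 103, 94, 87, 67, 138]

Derivation:
t=0: [61, 184, 23, 35, 210, 141, 179, 215, 50, 207, 209, 35, 34, 95, 338, 235]
t=1: [129, 200, 163, 89, 159, 167, 143, 111, 109, 184, 154, 87, 147, 189, 151, 124]
t=2: [248, 211, 235, 302, 291, 208, 266, 279, 255, 225, 249, 305, 288, 197, 251, 284]
t=3: [118, 70, 79, 94, 87, 91, 66, 145, 116, 68, 75, 103, 94, 87, 67, 138]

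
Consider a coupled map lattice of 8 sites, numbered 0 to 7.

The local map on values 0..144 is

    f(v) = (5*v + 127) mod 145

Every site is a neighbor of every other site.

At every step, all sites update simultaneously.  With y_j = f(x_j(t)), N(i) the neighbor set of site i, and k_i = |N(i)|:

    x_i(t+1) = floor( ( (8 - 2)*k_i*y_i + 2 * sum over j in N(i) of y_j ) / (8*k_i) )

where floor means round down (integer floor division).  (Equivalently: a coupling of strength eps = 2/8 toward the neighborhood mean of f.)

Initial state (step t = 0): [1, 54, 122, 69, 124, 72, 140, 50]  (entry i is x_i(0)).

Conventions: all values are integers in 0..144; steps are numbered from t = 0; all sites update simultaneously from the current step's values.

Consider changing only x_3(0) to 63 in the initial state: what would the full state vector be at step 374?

Answer: [69, 69, 69, 69, 112, 69, 69, 69]
Key observation: The state at step 23, [133, 133, 133, 133, 58, 133, 133, 133], reappears at step 30: the system is in a cycle of period 7 from step 23 on.  Therefore the state at step 374 equals the state at step 23 + ((374 - 23) mod 7) = 24, which is [69, 69, 69, 69, 112, 69, 69, 69].

Derivation:
t=0: [1, 54, 122, 63, 124, 72, 140, 50]
t=1: [112, 95, 27, 23, 34, 55, 91, 80]
t=2: [96, 35, 103, 89, 24, 99, 21, 85]
t=3: [40, 29, 65, 118, 93, 50, 83, 104]
t=4: [47, 111, 33, 118, 29, 83, 97, 68]
t=5: [73, 94, 23, 119, 112, 98, 44, 44]
t=6: [61, 32, 89, 121, 96, 46, 61, 61]
t=7: [130, 130, 126, 33, 48, 76, 130, 130]
t=8: [51, 51, 36, 15, 68, 65, 51, 51]
t=9: [83, 83, 29, 58, 40, 29, 83, 83]
t=10: [106, 106, 120, 120, 56, 120, 106, 106]
t=11: [70, 70, 16, 16, 98, 16, 70, 70]
t=12: [43, 43, 58, 58, 40, 58, 43, 43]
t=13: [59, 59, 113, 113, 48, 113, 59, 59]
t=14: [127, 127, 113, 113, 88, 113, 127, 127]
t=15: [48, 48, 102, 102, 116, 102, 48, 48]
t=16: [76, 76, 62, 62, 112, 62, 76, 76]
t=17: [65, 65, 15, 15, 90, 15, 65, 65]
t=18: [25, 25, 54, 54, 115, 54, 25, 25]
t=19: [107, 107, 107, 107, 118, 107, 107, 107]
t=20: [83, 83, 83, 83, 123, 83, 83, 83]
t=21: [103, 103, 103, 103, 39, 103, 103, 103]
t=22: [60, 60, 60, 60, 39, 60, 60, 60]
t=23: [133, 133, 133, 133, 58, 133, 133, 133]
t=24: [69, 69, 69, 69, 112, 69, 69, 69]
t=25: [39, 39, 39, 39, 89, 39, 39, 39]
t=26: [35, 35, 35, 35, 110, 35, 35, 35]
t=27: [15, 15, 15, 15, 75, 15, 15, 15]
t=28: [57, 57, 57, 57, 64, 57, 57, 57]
t=29: [118, 118, 118, 118, 39, 118, 118, 118]
t=30: [133, 133, 133, 133, 58, 133, 133, 133]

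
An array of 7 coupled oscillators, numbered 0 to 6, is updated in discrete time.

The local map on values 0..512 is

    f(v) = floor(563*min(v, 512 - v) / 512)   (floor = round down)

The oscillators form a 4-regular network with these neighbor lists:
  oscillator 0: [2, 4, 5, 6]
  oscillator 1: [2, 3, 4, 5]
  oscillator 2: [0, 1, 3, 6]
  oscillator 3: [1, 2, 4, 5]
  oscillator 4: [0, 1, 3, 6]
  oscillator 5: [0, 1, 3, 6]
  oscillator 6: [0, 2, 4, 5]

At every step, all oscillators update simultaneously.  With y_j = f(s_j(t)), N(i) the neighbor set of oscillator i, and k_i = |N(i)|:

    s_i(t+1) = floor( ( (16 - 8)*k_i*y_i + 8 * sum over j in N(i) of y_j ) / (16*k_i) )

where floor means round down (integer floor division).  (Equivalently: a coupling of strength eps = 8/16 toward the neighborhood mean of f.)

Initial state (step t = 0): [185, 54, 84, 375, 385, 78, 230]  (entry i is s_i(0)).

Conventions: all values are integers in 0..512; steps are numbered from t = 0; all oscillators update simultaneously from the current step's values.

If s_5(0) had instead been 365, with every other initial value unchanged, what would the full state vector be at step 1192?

Simulating step by step:
t=0: [185, 54, 84, 375, 385, 365, 230]
t=1: [182, 97, 129, 131, 152, 163, 200]
t=2: [188, 131, 154, 146, 167, 173, 195]
t=3: [197, 159, 175, 165, 182, 185, 200]
t=4: [209, 184, 194, 186, 198, 200, 210]
t=5: [224, 207, 214, 208, 216, 217, 224]
t=6: [242, 230, 235, 231, 236, 237, 242]
t=7: [263, 254, 258, 255, 259, 259, 263]
t=8: [275, 278, 277, 279, 277, 277, 275]
t=9: [259, 257, 258, 256, 258, 258, 259]
t=10: [278, 279, 279, 280, 279, 279, 278]
t=11: [256, 255, 256, 255, 256, 256, 256]
t=12: [281, 280, 280, 280, 280, 280, 281]
t=13: [254, 255, 254, 255, 254, 254, 254]
t=14: [279, 279, 279, 279, 279, 279, 279]
t=15: [256, 256, 256, 256, 256, 256, 256]
t=16: [281, 281, 281, 281, 281, 281, 281]
t=17: [254, 254, 254, 254, 254, 254, 254]
t=18: [279, 279, 279, 279, 279, 279, 279]

Answer: [281, 281, 281, 281, 281, 281, 281]
Key observation: The state at step 14, [279, 279, 279, 279, 279, 279, 279], reappears at step 18: the system is in a cycle of period 4 from step 14 on.  Therefore the state at step 1192 equals the state at step 14 + ((1192 - 14) mod 4) = 16, which is [281, 281, 281, 281, 281, 281, 281].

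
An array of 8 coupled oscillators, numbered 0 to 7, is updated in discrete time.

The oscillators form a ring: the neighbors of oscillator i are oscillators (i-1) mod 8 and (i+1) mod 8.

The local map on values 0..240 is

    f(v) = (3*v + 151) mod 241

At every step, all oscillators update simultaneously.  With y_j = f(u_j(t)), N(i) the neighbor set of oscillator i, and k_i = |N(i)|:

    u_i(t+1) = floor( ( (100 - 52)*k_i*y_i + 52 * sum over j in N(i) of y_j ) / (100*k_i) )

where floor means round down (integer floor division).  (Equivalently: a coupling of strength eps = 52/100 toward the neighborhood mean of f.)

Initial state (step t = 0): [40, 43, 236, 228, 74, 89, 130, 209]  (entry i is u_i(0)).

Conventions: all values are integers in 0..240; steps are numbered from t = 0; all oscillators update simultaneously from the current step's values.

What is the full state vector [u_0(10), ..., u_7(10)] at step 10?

Simulating step by step:
t=0: [40, 43, 236, 228, 74, 89, 130, 209]
t=1: [38, 61, 104, 123, 138, 134, 88, 49]
t=2: [50, 108, 140, 97, 68, 100, 116, 78]
t=3: [127, 151, 155, 149, 161, 134, 100, 89]
t=4: [101, 106, 126, 130, 121, 128, 165, 152]
t=5: [194, 177, 97, 48, 44, 76, 125, 158]
t=6: [93, 150, 162, 89, 70, 88, 94, 82]
t=7: [162, 146, 151, 156, 148, 164, 177, 173]
t=8: [151, 123, 122, 126, 131, 158, 186, 182]
t=9: [124, 59, 38, 47, 79, 143, 202, 193]
t=10: [44, 58, 47, 68, 109, 94, 43, 22]

Answer: [44, 58, 47, 68, 109, 94, 43, 22]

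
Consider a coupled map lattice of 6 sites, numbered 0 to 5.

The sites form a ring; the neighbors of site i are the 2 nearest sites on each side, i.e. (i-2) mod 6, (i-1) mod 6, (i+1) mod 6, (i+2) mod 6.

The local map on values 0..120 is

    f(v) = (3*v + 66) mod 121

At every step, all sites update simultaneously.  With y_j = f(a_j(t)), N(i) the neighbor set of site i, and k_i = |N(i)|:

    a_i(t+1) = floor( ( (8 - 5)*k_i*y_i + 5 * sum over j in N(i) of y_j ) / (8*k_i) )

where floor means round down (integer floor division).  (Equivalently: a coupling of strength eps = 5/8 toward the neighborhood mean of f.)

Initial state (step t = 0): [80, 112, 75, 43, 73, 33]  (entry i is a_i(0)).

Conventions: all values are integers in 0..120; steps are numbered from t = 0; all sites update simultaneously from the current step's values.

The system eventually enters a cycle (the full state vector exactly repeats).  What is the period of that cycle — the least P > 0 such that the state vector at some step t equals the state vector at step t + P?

Answer: 23
Key observation: The state at step 26, [54, 54, 48, 48, 48, 54], reappears at step 49 — and no state repeats earlier — so the cycle the system enters has period 23.

Derivation:
t=0: [80, 112, 75, 43, 73, 33]
t=1: [51, 50, 52, 55, 52, 50]
t=2: [98, 98, 101, 102, 101, 98]
t=3: [83, 83, 41, 42, 41, 83]
t=4: [71, 71, 70, 70, 70, 71]
t=5: [36, 36, 34, 34, 34, 36]
t=6: [51, 51, 48, 48, 48, 51]
t=7: [95, 95, 91, 91, 91, 95]
t=8: [105, 105, 100, 100, 100, 105]
t=9: [13, 13, 7, 7, 7, 13]
t=10: [99, 99, 92, 92, 92, 99]
t=11: [31, 31, 68, 68, 68, 31]
t=12: [34, 34, 31, 31, 31, 34]
t=13: [44, 44, 40, 40, 40, 44]
t=14: [73, 73, 68, 68, 68, 73]
t=15: [38, 38, 32, 32, 32, 38]
t=16: [53, 53, 46, 46, 46, 53]
t=17: [97, 97, 89, 89, 89, 97]
t=18: [107, 107, 98, 98, 98, 107]
t=19: [53, 53, 88, 88, 88, 53]
t=20: [99, 99, 93, 93, 93, 99]
t=21: [32, 32, 70, 70, 70, 32]
t=22: [38, 38, 36, 36, 36, 38]
t=23: [57, 57, 54, 54, 54, 57]
t=24: [113, 113, 109, 109, 109, 113]
t=25: [38, 38, 33, 33, 33, 38]
t=26: [54, 54, 48, 48, 48, 54]
t=27: [101, 101, 94, 94, 94, 101]
t=28: [37, 37, 74, 74, 74, 37]
t=29: [52, 52, 49, 49, 49, 52]
t=30: [98, 98, 94, 94, 94, 98]
t=31: [114, 114, 109, 109, 109, 114]
t=32: [40, 40, 34, 34, 34, 40]
t=33: [59, 59, 52, 52, 52, 59]
t=34: [32, 32, 69, 69, 69, 32]
t=35: [37, 37, 34, 34, 34, 37]
t=36: [53, 53, 49, 49, 49, 53]
t=37: [100, 100, 95, 95, 95, 100]
t=38: [36, 36, 75, 75, 75, 36]
t=39: [51, 51, 50, 50, 50, 51]
t=40: [97, 97, 95, 95, 95, 97]
t=41: [113, 113, 110, 110, 110, 113]
t=42: [39, 39, 35, 35, 35, 39]
t=43: [58, 58, 53, 53, 53, 58]
t=44: [114, 114, 108, 108, 108, 114]
t=45: [39, 39, 32, 32, 32, 39]
t=46: [55, 55, 47, 47, 47, 55]
t=47: [102, 102, 93, 93, 93, 102]
t=48: [38, 38, 73, 73, 73, 38]
t=49: [54, 54, 48, 48, 48, 54]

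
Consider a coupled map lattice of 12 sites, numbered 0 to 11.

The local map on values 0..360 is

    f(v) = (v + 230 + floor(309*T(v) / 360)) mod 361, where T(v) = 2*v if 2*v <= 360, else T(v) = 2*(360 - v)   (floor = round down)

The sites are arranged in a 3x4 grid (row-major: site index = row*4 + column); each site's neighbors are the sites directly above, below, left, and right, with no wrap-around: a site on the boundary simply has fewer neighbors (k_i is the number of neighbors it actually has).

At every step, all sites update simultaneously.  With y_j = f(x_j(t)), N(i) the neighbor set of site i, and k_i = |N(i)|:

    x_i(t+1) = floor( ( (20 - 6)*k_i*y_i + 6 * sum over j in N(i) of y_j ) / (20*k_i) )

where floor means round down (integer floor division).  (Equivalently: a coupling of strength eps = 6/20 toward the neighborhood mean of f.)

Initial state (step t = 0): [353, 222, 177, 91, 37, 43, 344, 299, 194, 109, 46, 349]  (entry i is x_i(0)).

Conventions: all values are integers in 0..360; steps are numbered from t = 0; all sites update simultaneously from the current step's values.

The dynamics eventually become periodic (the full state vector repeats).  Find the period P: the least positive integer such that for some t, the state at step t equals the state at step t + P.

Simulating step by step:
t=0: [353, 222, 177, 91, 37, 43, 344, 299, 194, 109, 46, 349]
t=1: [262, 321, 312, 174, 323, 321, 267, 249, 317, 220, 311, 259]
t=2: [285, 261, 273, 324, 259, 264, 288, 309, 268, 308, 277, 296]
t=3: [287, 296, 287, 261, 298, 293, 281, 266, 290, 274, 283, 274]
t=4: [278, 275, 282, 295, 274, 278, 284, 294, 279, 287, 285, 290]
t=5: [287, 288, 283, 276, 289, 286, 282, 276, 286, 282, 281, 279]
t=6: [280, 280, 284, 288, 279, 281, 284, 288, 281, 283, 285, 287]
t=7: [286, 285, 283, 280, 286, 285, 282, 280, 285, 284, 282, 281]
t=8: [282, 282, 284, 285, 282, 282, 284, 285, 282, 282, 284, 285]
t=9: [284, 283, 283, 282, 284, 283, 283, 282, 284, 283, 283, 282]
t=10: [283, 283, 284, 284, 283, 283, 284, 284, 283, 283, 284, 284]
t=11: [284, 283, 283, 283, 284, 283, 283, 283, 284, 283, 283, 283]
t=12: [283, 283, 284, 284, 283, 283, 284, 284, 283, 283, 284, 284]

Answer: 2
Key observation: The state at step 10, [283, 283, 284, 284, 283, 283, 284, 284, 283, 283, 284, 284], reappears at step 12 — and no state repeats earlier — so the cycle the system enters has period 2.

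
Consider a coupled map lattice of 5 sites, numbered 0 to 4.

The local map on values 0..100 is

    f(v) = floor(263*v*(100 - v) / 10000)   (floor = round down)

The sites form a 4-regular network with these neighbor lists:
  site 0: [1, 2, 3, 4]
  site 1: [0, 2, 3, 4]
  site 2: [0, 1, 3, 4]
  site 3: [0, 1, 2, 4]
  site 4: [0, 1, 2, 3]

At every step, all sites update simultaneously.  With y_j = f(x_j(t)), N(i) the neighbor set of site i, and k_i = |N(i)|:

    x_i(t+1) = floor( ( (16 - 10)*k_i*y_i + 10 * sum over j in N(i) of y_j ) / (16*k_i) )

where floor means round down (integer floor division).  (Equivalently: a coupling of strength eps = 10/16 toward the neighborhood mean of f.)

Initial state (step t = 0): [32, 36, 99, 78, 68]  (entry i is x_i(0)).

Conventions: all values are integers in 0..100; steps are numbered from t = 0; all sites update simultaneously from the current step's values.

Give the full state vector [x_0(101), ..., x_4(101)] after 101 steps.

Answer: [61, 61, 61, 61, 61]
Key observation: The state at step 3, [61, 61, 61, 61, 61], reappears at step 5: the system is in a cycle of period 2 from step 3 on.  Therefore the state at step 101 equals the state at step 3 + ((101 - 3) mod 2) = 3, which is [61, 61, 61, 61, 61].

Derivation:
t=0: [32, 36, 99, 78, 68]
t=1: [47, 47, 34, 44, 47]
t=2: [63, 63, 62, 63, 63]
t=3: [61, 61, 61, 61, 61]
t=4: [62, 62, 62, 62, 62]
t=5: [61, 61, 61, 61, 61]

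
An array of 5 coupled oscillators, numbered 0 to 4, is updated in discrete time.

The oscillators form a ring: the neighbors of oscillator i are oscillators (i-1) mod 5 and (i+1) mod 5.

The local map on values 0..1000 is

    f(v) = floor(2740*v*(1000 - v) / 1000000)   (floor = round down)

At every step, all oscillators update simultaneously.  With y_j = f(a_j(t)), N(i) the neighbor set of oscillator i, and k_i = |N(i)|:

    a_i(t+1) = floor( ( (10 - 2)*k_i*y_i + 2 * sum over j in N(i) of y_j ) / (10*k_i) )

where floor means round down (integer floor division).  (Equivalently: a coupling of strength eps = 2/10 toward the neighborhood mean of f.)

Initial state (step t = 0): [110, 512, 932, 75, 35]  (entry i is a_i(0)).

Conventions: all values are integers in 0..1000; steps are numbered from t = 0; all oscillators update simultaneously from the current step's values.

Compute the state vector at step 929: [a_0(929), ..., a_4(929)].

Simulating step by step:
t=0: [110, 512, 932, 75, 35]
t=1: [292, 591, 225, 178, 119]
t=2: [547, 633, 487, 396, 326]
t=3: [666, 645, 676, 652, 614]
t=4: [614, 622, 604, 621, 642]
t=5: [646, 645, 652, 643, 632]
t=6: [627, 626, 622, 628, 635]
t=7: [639, 641, 643, 639, 636]
t=8: [632, 630, 628, 631, 633]
t=9: [637, 638, 639, 637, 636]
t=10: [633, 632, 632, 633, 633]
t=11: [636, 636, 636, 636, 636]
t=12: [634, 634, 634, 634, 634]
t=13: [635, 635, 635, 635, 635]
t=14: [635, 635, 635, 635, 635]

Answer: [635, 635, 635, 635, 635]
Key observation: The state at step 13, [635, 635, 635, 635, 635], reappears at step 14: the system is in a cycle of period 1 from step 13 on.  Therefore the state at step 929 equals the state at step 13 + ((929 - 13) mod 1) = 13, which is [635, 635, 635, 635, 635].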